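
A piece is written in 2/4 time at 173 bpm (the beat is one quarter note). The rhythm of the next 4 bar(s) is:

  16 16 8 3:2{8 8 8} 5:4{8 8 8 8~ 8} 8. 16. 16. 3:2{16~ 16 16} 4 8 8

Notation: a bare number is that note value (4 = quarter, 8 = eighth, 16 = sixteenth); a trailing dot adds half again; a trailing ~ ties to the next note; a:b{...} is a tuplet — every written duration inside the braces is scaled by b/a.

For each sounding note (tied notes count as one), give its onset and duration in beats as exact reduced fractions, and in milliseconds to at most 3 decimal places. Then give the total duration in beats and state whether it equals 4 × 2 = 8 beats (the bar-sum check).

1) 0.0ms=0b +86.705ms=1/4b
2) 86.705ms=1/4b +86.705ms=1/4b
3) 173.41ms=1/2b +173.41ms=1/2b
4) 346.821ms=1b +115.607ms=1/3b
5) 462.428ms=4/3b +115.607ms=1/3b
6) 578.035ms=5/3b +115.607ms=1/3b
7) 693.642ms=2b +138.728ms=2/5b
8) 832.37ms=12/5b +138.728ms=2/5b
9) 971.098ms=14/5b +138.728ms=2/5b
10) 1109.827ms=16/5b +277.457ms=4/5b
11) 1387.283ms=4b +260.116ms=3/4b
12) 1647.399ms=19/4b +130.058ms=3/8b
13) 1777.457ms=41/8b +130.058ms=3/8b
14) 1907.514ms=11/2b +115.607ms=1/3b
15) 2023.121ms=35/6b +57.803ms=1/6b
16) 2080.925ms=6b +346.821ms=1b
17) 2427.746ms=7b +173.41ms=1/2b
18) 2601.156ms=15/2b +173.41ms=1/2b
Σ=8b of 8 (173bpm 2/4) — PASS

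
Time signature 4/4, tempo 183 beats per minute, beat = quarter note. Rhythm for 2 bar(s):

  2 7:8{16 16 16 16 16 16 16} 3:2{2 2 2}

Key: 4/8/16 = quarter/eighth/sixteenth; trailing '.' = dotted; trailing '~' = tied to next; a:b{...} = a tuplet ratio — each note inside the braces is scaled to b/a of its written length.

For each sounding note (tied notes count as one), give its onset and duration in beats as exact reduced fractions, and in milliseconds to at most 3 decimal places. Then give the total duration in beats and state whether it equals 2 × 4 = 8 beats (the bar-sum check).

1) 0.0ms=0b +655.738ms=2b
2) 655.738ms=2b +93.677ms=2/7b
3) 749.415ms=16/7b +93.677ms=2/7b
4) 843.091ms=18/7b +93.677ms=2/7b
5) 936.768ms=20/7b +93.677ms=2/7b
6) 1030.445ms=22/7b +93.677ms=2/7b
7) 1124.122ms=24/7b +93.677ms=2/7b
8) 1217.799ms=26/7b +93.677ms=2/7b
9) 1311.475ms=4b +437.158ms=4/3b
10) 1748.634ms=16/3b +437.158ms=4/3b
11) 2185.792ms=20/3b +437.158ms=4/3b
Σ=8b of 8 (183bpm 4/4) — PASS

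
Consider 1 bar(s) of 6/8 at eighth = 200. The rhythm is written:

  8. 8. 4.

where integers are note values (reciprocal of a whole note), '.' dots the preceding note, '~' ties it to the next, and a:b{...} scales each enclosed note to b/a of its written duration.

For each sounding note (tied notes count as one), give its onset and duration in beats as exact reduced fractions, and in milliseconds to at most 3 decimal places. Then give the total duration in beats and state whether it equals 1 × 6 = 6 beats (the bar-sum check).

1) 0.0ms=0b +450.0ms=3/2b
2) 450.0ms=3/2b +450.0ms=3/2b
3) 900.0ms=3b +900.0ms=3b
Σ=6b of 6 (200bpm 6/8) — PASS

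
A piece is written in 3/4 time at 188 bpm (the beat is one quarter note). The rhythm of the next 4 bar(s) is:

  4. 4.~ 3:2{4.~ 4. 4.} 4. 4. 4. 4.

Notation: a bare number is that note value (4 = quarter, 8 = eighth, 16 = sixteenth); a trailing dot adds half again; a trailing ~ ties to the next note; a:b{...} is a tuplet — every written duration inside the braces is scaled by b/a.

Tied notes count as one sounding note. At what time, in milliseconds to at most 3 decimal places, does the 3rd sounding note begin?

1. 0.0ms @ 0 + 478.723ms (3/2)
2. 478.723ms @ 3/2 + 1117.021ms (7/2)
3. 1595.745ms @ 5 + 319.149ms (1)
4. 1914.894ms @ 6 + 478.723ms (3/2)
5. 2393.617ms @ 15/2 + 478.723ms (3/2)
6. 2872.34ms @ 9 + 478.723ms (3/2)
7. 3351.064ms @ 21/2 + 478.723ms (3/2)

note 3 onset = 5b = 1595.745ms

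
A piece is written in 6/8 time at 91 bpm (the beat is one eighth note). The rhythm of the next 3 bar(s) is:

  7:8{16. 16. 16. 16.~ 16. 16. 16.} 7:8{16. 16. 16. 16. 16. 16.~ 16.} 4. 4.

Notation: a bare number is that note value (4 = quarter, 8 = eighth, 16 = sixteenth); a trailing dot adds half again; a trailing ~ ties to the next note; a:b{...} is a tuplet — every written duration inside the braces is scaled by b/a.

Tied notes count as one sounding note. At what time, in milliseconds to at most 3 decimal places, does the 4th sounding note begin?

1. 0.0ms @ 0 + 565.149ms (6/7)
2. 565.149ms @ 6/7 + 565.149ms (6/7)
3. 1130.298ms @ 12/7 + 565.149ms (6/7)
4. 1695.447ms @ 18/7 + 1130.298ms (12/7)
5. 2825.746ms @ 30/7 + 565.149ms (6/7)
6. 3390.895ms @ 36/7 + 565.149ms (6/7)
7. 3956.044ms @ 6 + 565.149ms (6/7)
8. 4521.193ms @ 48/7 + 565.149ms (6/7)
9. 5086.342ms @ 54/7 + 565.149ms (6/7)
10. 5651.491ms @ 60/7 + 565.149ms (6/7)
11. 6216.641ms @ 66/7 + 565.149ms (6/7)
12. 6781.79ms @ 72/7 + 1130.298ms (12/7)
13. 7912.088ms @ 12 + 1978.022ms (3)
14. 9890.11ms @ 15 + 1978.022ms (3)

note 4 onset = 18/7b = 1695.447ms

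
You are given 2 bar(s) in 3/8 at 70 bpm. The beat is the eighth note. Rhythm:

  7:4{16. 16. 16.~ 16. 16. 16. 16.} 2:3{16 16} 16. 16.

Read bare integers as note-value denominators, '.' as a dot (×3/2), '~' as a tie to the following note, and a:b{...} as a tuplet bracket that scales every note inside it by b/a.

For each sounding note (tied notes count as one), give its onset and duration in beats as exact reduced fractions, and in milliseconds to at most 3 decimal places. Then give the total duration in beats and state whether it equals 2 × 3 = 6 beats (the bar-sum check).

1) 0.0ms=0b +367.347ms=3/7b
2) 367.347ms=3/7b +367.347ms=3/7b
3) 734.694ms=6/7b +734.694ms=6/7b
4) 1469.388ms=12/7b +367.347ms=3/7b
5) 1836.735ms=15/7b +367.347ms=3/7b
6) 2204.082ms=18/7b +367.347ms=3/7b
7) 2571.429ms=3b +642.857ms=3/4b
8) 3214.286ms=15/4b +642.857ms=3/4b
9) 3857.143ms=9/2b +642.857ms=3/4b
10) 4500.0ms=21/4b +642.857ms=3/4b
Σ=6b of 6 (70bpm 3/8) — PASS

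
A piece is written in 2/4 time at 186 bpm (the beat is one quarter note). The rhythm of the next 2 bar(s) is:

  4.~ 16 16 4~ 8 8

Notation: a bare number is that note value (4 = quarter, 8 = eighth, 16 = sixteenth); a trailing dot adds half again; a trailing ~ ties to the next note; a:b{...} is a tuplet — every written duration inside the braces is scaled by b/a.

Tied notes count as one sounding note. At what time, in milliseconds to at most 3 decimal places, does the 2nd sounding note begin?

1. 0.0ms @ 0 + 564.516ms (7/4)
2. 564.516ms @ 7/4 + 80.645ms (1/4)
3. 645.161ms @ 2 + 483.871ms (3/2)
4. 1129.032ms @ 7/2 + 161.29ms (1/2)

note 2 onset = 7/4b = 564.516ms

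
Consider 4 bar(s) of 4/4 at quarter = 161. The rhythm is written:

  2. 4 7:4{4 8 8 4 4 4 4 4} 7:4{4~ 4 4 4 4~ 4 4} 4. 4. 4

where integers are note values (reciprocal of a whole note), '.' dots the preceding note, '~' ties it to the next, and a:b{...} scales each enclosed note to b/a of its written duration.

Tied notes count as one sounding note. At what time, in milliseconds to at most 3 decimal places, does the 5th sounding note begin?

note 5 onset = 34/7b = 1810.115ms

1. 0.0ms @ 0 + 1118.012ms (3)
2. 1118.012ms @ 3 + 372.671ms (1)
3. 1490.683ms @ 4 + 212.955ms (4/7)
4. 1703.638ms @ 32/7 + 106.477ms (2/7)
5. 1810.115ms @ 34/7 + 106.477ms (2/7)
6. 1916.593ms @ 36/7 + 212.955ms (4/7)
7. 2129.547ms @ 40/7 + 212.955ms (4/7)
8. 2342.502ms @ 44/7 + 212.955ms (4/7)
9. 2555.457ms @ 48/7 + 212.955ms (4/7)
10. 2768.412ms @ 52/7 + 212.955ms (4/7)
11. 2981.366ms @ 8 + 425.909ms (8/7)
12. 3407.276ms @ 64/7 + 212.955ms (4/7)
13. 3620.231ms @ 68/7 + 212.955ms (4/7)
14. 3833.185ms @ 72/7 + 425.909ms (8/7)
15. 4259.095ms @ 80/7 + 212.955ms (4/7)
16. 4472.05ms @ 12 + 559.006ms (3/2)
17. 5031.056ms @ 27/2 + 559.006ms (3/2)
18. 5590.062ms @ 15 + 372.671ms (1)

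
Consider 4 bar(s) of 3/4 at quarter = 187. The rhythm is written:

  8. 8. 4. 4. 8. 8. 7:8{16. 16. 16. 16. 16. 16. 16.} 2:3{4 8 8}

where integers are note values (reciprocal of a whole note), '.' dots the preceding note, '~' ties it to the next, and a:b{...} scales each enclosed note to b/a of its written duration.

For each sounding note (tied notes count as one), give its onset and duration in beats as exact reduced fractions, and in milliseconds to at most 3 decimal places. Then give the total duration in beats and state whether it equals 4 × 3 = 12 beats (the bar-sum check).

1) 0.0ms=0b +240.642ms=3/4b
2) 240.642ms=3/4b +240.642ms=3/4b
3) 481.283ms=3/2b +481.283ms=3/2b
4) 962.567ms=3b +481.283ms=3/2b
5) 1443.85ms=9/2b +240.642ms=3/4b
6) 1684.492ms=21/4b +240.642ms=3/4b
7) 1925.134ms=6b +137.51ms=3/7b
8) 2062.643ms=45/7b +137.51ms=3/7b
9) 2200.153ms=48/7b +137.51ms=3/7b
10) 2337.662ms=51/7b +137.51ms=3/7b
11) 2475.172ms=54/7b +137.51ms=3/7b
12) 2612.681ms=57/7b +137.51ms=3/7b
13) 2750.191ms=60/7b +137.51ms=3/7b
14) 2887.701ms=9b +481.283ms=3/2b
15) 3368.984ms=21/2b +240.642ms=3/4b
16) 3609.626ms=45/4b +240.642ms=3/4b
Σ=12b of 12 (187bpm 3/4) — PASS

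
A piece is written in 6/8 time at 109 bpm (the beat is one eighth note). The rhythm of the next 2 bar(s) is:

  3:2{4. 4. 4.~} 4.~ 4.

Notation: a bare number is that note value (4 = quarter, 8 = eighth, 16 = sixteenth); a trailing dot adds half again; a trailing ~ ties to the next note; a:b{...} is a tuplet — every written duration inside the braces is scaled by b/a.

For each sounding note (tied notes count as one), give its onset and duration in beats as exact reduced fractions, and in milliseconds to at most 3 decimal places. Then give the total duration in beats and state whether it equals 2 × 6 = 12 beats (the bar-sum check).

1) 0.0ms=0b +1100.917ms=2b
2) 1100.917ms=2b +1100.917ms=2b
3) 2201.835ms=4b +4403.67ms=8b
Σ=12b of 12 (109bpm 6/8) — PASS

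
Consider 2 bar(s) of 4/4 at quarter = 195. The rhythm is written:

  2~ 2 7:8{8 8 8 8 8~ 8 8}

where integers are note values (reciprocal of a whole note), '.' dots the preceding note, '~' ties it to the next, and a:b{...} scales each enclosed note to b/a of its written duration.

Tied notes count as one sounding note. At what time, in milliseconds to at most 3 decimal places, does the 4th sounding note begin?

1. 0.0ms @ 0 + 1230.769ms (4)
2. 1230.769ms @ 4 + 175.824ms (4/7)
3. 1406.593ms @ 32/7 + 175.824ms (4/7)
4. 1582.418ms @ 36/7 + 175.824ms (4/7)
5. 1758.242ms @ 40/7 + 175.824ms (4/7)
6. 1934.066ms @ 44/7 + 351.648ms (8/7)
7. 2285.714ms @ 52/7 + 175.824ms (4/7)

note 4 onset = 36/7b = 1582.418ms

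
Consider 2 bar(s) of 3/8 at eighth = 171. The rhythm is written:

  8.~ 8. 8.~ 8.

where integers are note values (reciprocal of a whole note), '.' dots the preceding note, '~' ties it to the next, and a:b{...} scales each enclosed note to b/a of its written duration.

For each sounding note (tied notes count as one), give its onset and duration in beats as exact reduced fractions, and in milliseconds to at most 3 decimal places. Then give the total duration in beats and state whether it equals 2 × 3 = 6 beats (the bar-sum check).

1) 0.0ms=0b +1052.632ms=3b
2) 1052.632ms=3b +1052.632ms=3b
Σ=6b of 6 (171bpm 3/8) — PASS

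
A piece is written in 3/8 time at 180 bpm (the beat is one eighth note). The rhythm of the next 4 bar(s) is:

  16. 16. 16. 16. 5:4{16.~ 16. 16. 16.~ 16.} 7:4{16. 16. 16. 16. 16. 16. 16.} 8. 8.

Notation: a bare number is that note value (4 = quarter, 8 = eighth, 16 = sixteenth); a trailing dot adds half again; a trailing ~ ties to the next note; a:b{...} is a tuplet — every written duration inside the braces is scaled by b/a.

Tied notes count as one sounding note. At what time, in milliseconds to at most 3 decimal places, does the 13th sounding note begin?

1. 0.0ms @ 0 + 250.0ms (3/4)
2. 250.0ms @ 3/4 + 250.0ms (3/4)
3. 500.0ms @ 3/2 + 250.0ms (3/4)
4. 750.0ms @ 9/4 + 250.0ms (3/4)
5. 1000.0ms @ 3 + 400.0ms (6/5)
6. 1400.0ms @ 21/5 + 200.0ms (3/5)
7. 1600.0ms @ 24/5 + 400.0ms (6/5)
8. 2000.0ms @ 6 + 142.857ms (3/7)
9. 2142.857ms @ 45/7 + 142.857ms (3/7)
10. 2285.714ms @ 48/7 + 142.857ms (3/7)
11. 2428.571ms @ 51/7 + 142.857ms (3/7)
12. 2571.429ms @ 54/7 + 142.857ms (3/7)
13. 2714.286ms @ 57/7 + 142.857ms (3/7)
14. 2857.143ms @ 60/7 + 142.857ms (3/7)
15. 3000.0ms @ 9 + 500.0ms (3/2)
16. 3500.0ms @ 21/2 + 500.0ms (3/2)

note 13 onset = 57/7b = 2714.286ms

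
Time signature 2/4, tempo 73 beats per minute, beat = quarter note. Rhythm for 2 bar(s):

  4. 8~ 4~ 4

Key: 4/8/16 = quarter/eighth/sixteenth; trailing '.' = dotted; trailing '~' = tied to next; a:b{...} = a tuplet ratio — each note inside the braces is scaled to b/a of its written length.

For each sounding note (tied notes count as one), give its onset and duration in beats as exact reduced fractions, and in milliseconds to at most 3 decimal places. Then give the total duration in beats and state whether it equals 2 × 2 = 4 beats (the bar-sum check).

1) 0.0ms=0b +1232.877ms=3/2b
2) 1232.877ms=3/2b +2054.795ms=5/2b
Σ=4b of 4 (73bpm 2/4) — PASS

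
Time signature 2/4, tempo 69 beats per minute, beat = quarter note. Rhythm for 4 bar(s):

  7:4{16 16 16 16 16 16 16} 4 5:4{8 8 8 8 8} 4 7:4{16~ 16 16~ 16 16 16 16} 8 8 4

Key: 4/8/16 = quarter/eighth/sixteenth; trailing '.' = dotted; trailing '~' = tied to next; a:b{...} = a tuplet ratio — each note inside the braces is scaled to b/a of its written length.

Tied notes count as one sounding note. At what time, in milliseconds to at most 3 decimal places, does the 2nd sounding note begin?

note 2 onset = 1/7b = 124.224ms

1. 0.0ms @ 0 + 124.224ms (1/7)
2. 124.224ms @ 1/7 + 124.224ms (1/7)
3. 248.447ms @ 2/7 + 124.224ms (1/7)
4. 372.671ms @ 3/7 + 124.224ms (1/7)
5. 496.894ms @ 4/7 + 124.224ms (1/7)
6. 621.118ms @ 5/7 + 124.224ms (1/7)
7. 745.342ms @ 6/7 + 124.224ms (1/7)
8. 869.565ms @ 1 + 869.565ms (1)
9. 1739.13ms @ 2 + 347.826ms (2/5)
10. 2086.957ms @ 12/5 + 347.826ms (2/5)
11. 2434.783ms @ 14/5 + 347.826ms (2/5)
12. 2782.609ms @ 16/5 + 347.826ms (2/5)
13. 3130.435ms @ 18/5 + 347.826ms (2/5)
14. 3478.261ms @ 4 + 869.565ms (1)
15. 4347.826ms @ 5 + 248.447ms (2/7)
16. 4596.273ms @ 37/7 + 248.447ms (2/7)
17. 4844.72ms @ 39/7 + 124.224ms (1/7)
18. 4968.944ms @ 40/7 + 124.224ms (1/7)
19. 5093.168ms @ 41/7 + 124.224ms (1/7)
20. 5217.391ms @ 6 + 434.783ms (1/2)
21. 5652.174ms @ 13/2 + 434.783ms (1/2)
22. 6086.957ms @ 7 + 869.565ms (1)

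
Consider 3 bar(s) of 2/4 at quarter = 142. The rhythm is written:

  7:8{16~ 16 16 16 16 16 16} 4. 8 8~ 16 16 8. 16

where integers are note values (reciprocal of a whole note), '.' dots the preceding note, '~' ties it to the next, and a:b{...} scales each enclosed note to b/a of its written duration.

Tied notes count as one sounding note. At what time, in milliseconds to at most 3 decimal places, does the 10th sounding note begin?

note 10 onset = 19/4b = 2007.042ms

1. 0.0ms @ 0 + 241.449ms (4/7)
2. 241.449ms @ 4/7 + 120.724ms (2/7)
3. 362.173ms @ 6/7 + 120.724ms (2/7)
4. 482.897ms @ 8/7 + 120.724ms (2/7)
5. 603.622ms @ 10/7 + 120.724ms (2/7)
6. 724.346ms @ 12/7 + 120.724ms (2/7)
7. 845.07ms @ 2 + 633.803ms (3/2)
8. 1478.873ms @ 7/2 + 211.268ms (1/2)
9. 1690.141ms @ 4 + 316.901ms (3/4)
10. 2007.042ms @ 19/4 + 105.634ms (1/4)
11. 2112.676ms @ 5 + 316.901ms (3/4)
12. 2429.577ms @ 23/4 + 105.634ms (1/4)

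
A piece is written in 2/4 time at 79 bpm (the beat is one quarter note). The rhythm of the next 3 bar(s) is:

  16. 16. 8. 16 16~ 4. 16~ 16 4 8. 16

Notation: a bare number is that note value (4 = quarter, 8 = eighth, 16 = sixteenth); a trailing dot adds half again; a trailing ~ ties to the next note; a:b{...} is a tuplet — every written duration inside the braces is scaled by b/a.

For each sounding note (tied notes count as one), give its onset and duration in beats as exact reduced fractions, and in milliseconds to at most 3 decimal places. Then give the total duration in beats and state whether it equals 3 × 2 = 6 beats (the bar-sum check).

1) 0.0ms=0b +284.81ms=3/8b
2) 284.81ms=3/8b +284.81ms=3/8b
3) 569.62ms=3/4b +569.62ms=3/4b
4) 1139.241ms=3/2b +189.873ms=1/4b
5) 1329.114ms=7/4b +1329.114ms=7/4b
6) 2658.228ms=7/2b +379.747ms=1/2b
7) 3037.975ms=4b +759.494ms=1b
8) 3797.468ms=5b +569.62ms=3/4b
9) 4367.089ms=23/4b +189.873ms=1/4b
Σ=6b of 6 (79bpm 2/4) — PASS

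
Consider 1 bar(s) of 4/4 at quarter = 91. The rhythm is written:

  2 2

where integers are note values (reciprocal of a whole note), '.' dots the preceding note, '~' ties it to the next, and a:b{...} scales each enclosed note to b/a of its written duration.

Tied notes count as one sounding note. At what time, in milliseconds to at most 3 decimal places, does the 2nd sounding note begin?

1. 0.0ms @ 0 + 1318.681ms (2)
2. 1318.681ms @ 2 + 1318.681ms (2)

note 2 onset = 2b = 1318.681ms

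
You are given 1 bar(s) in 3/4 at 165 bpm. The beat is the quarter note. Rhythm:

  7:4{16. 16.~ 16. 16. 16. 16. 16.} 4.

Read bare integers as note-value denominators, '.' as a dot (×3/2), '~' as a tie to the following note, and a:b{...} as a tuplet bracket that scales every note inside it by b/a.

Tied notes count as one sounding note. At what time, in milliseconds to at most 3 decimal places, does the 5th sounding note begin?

note 5 onset = 15/14b = 389.61ms

1. 0.0ms @ 0 + 77.922ms (3/14)
2. 77.922ms @ 3/14 + 155.844ms (3/7)
3. 233.766ms @ 9/14 + 77.922ms (3/14)
4. 311.688ms @ 6/7 + 77.922ms (3/14)
5. 389.61ms @ 15/14 + 77.922ms (3/14)
6. 467.532ms @ 9/7 + 77.922ms (3/14)
7. 545.455ms @ 3/2 + 545.455ms (3/2)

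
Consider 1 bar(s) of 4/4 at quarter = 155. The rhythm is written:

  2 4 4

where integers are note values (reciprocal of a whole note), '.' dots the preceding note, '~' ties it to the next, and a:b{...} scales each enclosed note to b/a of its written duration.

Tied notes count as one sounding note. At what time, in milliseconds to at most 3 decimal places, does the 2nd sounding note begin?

1. 0.0ms @ 0 + 774.194ms (2)
2. 774.194ms @ 2 + 387.097ms (1)
3. 1161.29ms @ 3 + 387.097ms (1)

note 2 onset = 2b = 774.194ms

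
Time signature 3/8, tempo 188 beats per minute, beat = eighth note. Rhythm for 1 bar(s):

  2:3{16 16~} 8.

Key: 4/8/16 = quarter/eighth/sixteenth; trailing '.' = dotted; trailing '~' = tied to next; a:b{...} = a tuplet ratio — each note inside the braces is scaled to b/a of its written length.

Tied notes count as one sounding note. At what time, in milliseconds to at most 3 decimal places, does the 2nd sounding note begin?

note 2 onset = 3/4b = 239.362ms

1. 0.0ms @ 0 + 239.362ms (3/4)
2. 239.362ms @ 3/4 + 718.085ms (9/4)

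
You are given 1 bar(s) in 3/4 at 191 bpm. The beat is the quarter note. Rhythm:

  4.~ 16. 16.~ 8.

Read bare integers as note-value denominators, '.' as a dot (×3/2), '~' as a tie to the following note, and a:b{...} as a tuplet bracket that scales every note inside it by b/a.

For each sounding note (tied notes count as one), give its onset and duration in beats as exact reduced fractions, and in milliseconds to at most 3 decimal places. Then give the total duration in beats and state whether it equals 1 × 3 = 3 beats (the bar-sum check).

1) 0.0ms=0b +589.005ms=15/8b
2) 589.005ms=15/8b +353.403ms=9/8b
Σ=3b of 3 (191bpm 3/4) — PASS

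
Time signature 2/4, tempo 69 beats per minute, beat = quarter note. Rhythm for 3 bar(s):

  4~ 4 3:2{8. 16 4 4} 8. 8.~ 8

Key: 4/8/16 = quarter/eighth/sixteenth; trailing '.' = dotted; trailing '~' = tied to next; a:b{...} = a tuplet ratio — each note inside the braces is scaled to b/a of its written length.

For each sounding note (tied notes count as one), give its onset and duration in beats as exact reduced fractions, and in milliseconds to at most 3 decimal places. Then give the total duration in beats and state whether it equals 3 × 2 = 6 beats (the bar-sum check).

1) 0.0ms=0b +1739.13ms=2b
2) 1739.13ms=2b +434.783ms=1/2b
3) 2173.913ms=5/2b +144.928ms=1/6b
4) 2318.841ms=8/3b +579.71ms=2/3b
5) 2898.551ms=10/3b +579.71ms=2/3b
6) 3478.261ms=4b +652.174ms=3/4b
7) 4130.435ms=19/4b +1086.957ms=5/4b
Σ=6b of 6 (69bpm 2/4) — PASS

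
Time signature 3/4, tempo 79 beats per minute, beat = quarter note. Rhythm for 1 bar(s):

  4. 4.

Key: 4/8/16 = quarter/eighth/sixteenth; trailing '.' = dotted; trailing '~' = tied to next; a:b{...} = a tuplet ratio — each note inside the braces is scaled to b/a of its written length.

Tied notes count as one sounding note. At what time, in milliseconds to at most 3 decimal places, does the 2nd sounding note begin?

note 2 onset = 3/2b = 1139.241ms

1. 0.0ms @ 0 + 1139.241ms (3/2)
2. 1139.241ms @ 3/2 + 1139.241ms (3/2)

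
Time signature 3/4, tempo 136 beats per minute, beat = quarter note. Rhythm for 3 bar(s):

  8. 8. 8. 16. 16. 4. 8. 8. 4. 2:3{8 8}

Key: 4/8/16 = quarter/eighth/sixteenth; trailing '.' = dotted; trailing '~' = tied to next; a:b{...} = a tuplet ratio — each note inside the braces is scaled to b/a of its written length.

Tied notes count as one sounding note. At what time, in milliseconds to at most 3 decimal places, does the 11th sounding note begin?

1. 0.0ms @ 0 + 330.882ms (3/4)
2. 330.882ms @ 3/4 + 330.882ms (3/4)
3. 661.765ms @ 3/2 + 330.882ms (3/4)
4. 992.647ms @ 9/4 + 165.441ms (3/8)
5. 1158.088ms @ 21/8 + 165.441ms (3/8)
6. 1323.529ms @ 3 + 661.765ms (3/2)
7. 1985.294ms @ 9/2 + 330.882ms (3/4)
8. 2316.176ms @ 21/4 + 330.882ms (3/4)
9. 2647.059ms @ 6 + 661.765ms (3/2)
10. 3308.824ms @ 15/2 + 330.882ms (3/4)
11. 3639.706ms @ 33/4 + 330.882ms (3/4)

note 11 onset = 33/4b = 3639.706ms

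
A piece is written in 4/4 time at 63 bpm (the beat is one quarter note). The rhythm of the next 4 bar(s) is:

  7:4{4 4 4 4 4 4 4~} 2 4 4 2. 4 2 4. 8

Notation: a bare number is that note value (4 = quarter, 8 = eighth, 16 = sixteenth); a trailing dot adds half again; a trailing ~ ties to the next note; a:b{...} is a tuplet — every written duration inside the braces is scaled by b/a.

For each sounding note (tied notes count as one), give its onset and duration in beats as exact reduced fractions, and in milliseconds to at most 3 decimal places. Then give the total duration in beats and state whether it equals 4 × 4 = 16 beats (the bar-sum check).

1) 0.0ms=0b +544.218ms=4/7b
2) 544.218ms=4/7b +544.218ms=4/7b
3) 1088.435ms=8/7b +544.218ms=4/7b
4) 1632.653ms=12/7b +544.218ms=4/7b
5) 2176.871ms=16/7b +544.218ms=4/7b
6) 2721.088ms=20/7b +544.218ms=4/7b
7) 3265.306ms=24/7b +2448.98ms=18/7b
8) 5714.286ms=6b +952.381ms=1b
9) 6666.667ms=7b +952.381ms=1b
10) 7619.048ms=8b +2857.143ms=3b
11) 10476.19ms=11b +952.381ms=1b
12) 11428.571ms=12b +1904.762ms=2b
13) 13333.333ms=14b +1428.571ms=3/2b
14) 14761.905ms=31/2b +476.19ms=1/2b
Σ=16b of 16 (63bpm 4/4) — PASS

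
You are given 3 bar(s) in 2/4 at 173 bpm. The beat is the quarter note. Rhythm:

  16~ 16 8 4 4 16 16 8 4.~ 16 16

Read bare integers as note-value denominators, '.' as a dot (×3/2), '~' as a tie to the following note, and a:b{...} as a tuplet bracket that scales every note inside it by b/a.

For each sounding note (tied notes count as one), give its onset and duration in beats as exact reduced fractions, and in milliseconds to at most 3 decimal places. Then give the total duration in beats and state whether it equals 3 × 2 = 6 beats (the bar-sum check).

1) 0.0ms=0b +173.41ms=1/2b
2) 173.41ms=1/2b +173.41ms=1/2b
3) 346.821ms=1b +346.821ms=1b
4) 693.642ms=2b +346.821ms=1b
5) 1040.462ms=3b +86.705ms=1/4b
6) 1127.168ms=13/4b +86.705ms=1/4b
7) 1213.873ms=7/2b +173.41ms=1/2b
8) 1387.283ms=4b +606.936ms=7/4b
9) 1994.22ms=23/4b +86.705ms=1/4b
Σ=6b of 6 (173bpm 2/4) — PASS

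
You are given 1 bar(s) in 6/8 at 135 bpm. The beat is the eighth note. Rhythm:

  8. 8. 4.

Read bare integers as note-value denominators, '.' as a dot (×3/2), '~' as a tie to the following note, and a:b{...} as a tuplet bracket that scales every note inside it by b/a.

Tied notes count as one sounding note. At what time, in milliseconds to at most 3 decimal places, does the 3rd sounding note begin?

1. 0.0ms @ 0 + 666.667ms (3/2)
2. 666.667ms @ 3/2 + 666.667ms (3/2)
3. 1333.333ms @ 3 + 1333.333ms (3)

note 3 onset = 3b = 1333.333ms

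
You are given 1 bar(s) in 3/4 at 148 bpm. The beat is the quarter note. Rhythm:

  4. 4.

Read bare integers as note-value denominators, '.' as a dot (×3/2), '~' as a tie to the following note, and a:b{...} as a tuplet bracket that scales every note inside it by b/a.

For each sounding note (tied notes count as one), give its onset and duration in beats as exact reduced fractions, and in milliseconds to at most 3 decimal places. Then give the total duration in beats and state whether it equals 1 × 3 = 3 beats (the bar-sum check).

1) 0.0ms=0b +608.108ms=3/2b
2) 608.108ms=3/2b +608.108ms=3/2b
Σ=3b of 3 (148bpm 3/4) — PASS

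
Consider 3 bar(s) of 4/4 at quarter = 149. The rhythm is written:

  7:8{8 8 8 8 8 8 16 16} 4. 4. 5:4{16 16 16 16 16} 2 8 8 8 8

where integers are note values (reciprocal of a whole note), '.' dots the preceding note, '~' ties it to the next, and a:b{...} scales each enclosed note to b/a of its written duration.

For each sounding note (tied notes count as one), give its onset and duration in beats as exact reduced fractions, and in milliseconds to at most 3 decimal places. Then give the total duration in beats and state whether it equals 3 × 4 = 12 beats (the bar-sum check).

1) 0.0ms=0b +230.105ms=4/7b
2) 230.105ms=4/7b +230.105ms=4/7b
3) 460.211ms=8/7b +230.105ms=4/7b
4) 690.316ms=12/7b +230.105ms=4/7b
5) 920.422ms=16/7b +230.105ms=4/7b
6) 1150.527ms=20/7b +230.105ms=4/7b
7) 1380.633ms=24/7b +115.053ms=2/7b
8) 1495.686ms=26/7b +115.053ms=2/7b
9) 1610.738ms=4b +604.027ms=3/2b
10) 2214.765ms=11/2b +604.027ms=3/2b
11) 2818.792ms=7b +80.537ms=1/5b
12) 2899.329ms=36/5b +80.537ms=1/5b
13) 2979.866ms=37/5b +80.537ms=1/5b
14) 3060.403ms=38/5b +80.537ms=1/5b
15) 3140.94ms=39/5b +80.537ms=1/5b
16) 3221.477ms=8b +805.369ms=2b
17) 4026.846ms=10b +201.342ms=1/2b
18) 4228.188ms=21/2b +201.342ms=1/2b
19) 4429.53ms=11b +201.342ms=1/2b
20) 4630.872ms=23/2b +201.342ms=1/2b
Σ=12b of 12 (149bpm 4/4) — PASS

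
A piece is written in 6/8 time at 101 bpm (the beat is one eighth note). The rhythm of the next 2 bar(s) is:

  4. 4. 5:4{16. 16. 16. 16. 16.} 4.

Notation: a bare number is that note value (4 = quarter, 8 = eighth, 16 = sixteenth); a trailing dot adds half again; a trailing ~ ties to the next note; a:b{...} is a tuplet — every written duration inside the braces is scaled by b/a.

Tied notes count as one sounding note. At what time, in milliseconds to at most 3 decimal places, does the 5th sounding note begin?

1. 0.0ms @ 0 + 1782.178ms (3)
2. 1782.178ms @ 3 + 1782.178ms (3)
3. 3564.356ms @ 6 + 356.436ms (3/5)
4. 3920.792ms @ 33/5 + 356.436ms (3/5)
5. 4277.228ms @ 36/5 + 356.436ms (3/5)
6. 4633.663ms @ 39/5 + 356.436ms (3/5)
7. 4990.099ms @ 42/5 + 356.436ms (3/5)
8. 5346.535ms @ 9 + 1782.178ms (3)

note 5 onset = 36/5b = 4277.228ms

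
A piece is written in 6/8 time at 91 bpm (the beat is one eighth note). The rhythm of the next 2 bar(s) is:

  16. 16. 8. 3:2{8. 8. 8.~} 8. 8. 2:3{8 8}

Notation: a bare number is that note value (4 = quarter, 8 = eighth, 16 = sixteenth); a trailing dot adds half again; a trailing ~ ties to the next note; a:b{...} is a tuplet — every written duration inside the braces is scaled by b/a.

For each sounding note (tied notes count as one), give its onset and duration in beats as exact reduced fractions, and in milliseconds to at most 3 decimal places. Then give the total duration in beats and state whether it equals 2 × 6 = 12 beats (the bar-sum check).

1) 0.0ms=0b +494.505ms=3/4b
2) 494.505ms=3/4b +494.505ms=3/4b
3) 989.011ms=3/2b +989.011ms=3/2b
4) 1978.022ms=3b +659.341ms=1b
5) 2637.363ms=4b +659.341ms=1b
6) 3296.703ms=5b +1648.352ms=5/2b
7) 4945.055ms=15/2b +989.011ms=3/2b
8) 5934.066ms=9b +989.011ms=3/2b
9) 6923.077ms=21/2b +989.011ms=3/2b
Σ=12b of 12 (91bpm 6/8) — PASS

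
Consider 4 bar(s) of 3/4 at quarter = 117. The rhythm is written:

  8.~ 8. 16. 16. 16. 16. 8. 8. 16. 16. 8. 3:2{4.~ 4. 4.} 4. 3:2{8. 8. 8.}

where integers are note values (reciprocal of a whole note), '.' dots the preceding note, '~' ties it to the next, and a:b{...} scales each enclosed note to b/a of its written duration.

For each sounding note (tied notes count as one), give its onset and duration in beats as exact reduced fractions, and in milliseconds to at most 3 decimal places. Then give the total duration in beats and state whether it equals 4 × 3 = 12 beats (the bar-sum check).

1) 0.0ms=0b +769.231ms=3/2b
2) 769.231ms=3/2b +192.308ms=3/8b
3) 961.538ms=15/8b +192.308ms=3/8b
4) 1153.846ms=9/4b +192.308ms=3/8b
5) 1346.154ms=21/8b +192.308ms=3/8b
6) 1538.462ms=3b +384.615ms=3/4b
7) 1923.077ms=15/4b +384.615ms=3/4b
8) 2307.692ms=9/2b +192.308ms=3/8b
9) 2500.0ms=39/8b +192.308ms=3/8b
10) 2692.308ms=21/4b +384.615ms=3/4b
11) 3076.923ms=6b +1025.641ms=2b
12) 4102.564ms=8b +512.821ms=1b
13) 4615.385ms=9b +769.231ms=3/2b
14) 5384.615ms=21/2b +256.41ms=1/2b
15) 5641.026ms=11b +256.41ms=1/2b
16) 5897.436ms=23/2b +256.41ms=1/2b
Σ=12b of 12 (117bpm 3/4) — PASS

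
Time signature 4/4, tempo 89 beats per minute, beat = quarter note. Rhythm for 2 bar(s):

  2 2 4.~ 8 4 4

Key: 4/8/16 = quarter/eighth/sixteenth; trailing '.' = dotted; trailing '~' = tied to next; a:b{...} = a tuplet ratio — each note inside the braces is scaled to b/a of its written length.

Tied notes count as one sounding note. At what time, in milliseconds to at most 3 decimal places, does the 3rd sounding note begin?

1. 0.0ms @ 0 + 1348.315ms (2)
2. 1348.315ms @ 2 + 1348.315ms (2)
3. 2696.629ms @ 4 + 1348.315ms (2)
4. 4044.944ms @ 6 + 674.157ms (1)
5. 4719.101ms @ 7 + 674.157ms (1)

note 3 onset = 4b = 2696.629ms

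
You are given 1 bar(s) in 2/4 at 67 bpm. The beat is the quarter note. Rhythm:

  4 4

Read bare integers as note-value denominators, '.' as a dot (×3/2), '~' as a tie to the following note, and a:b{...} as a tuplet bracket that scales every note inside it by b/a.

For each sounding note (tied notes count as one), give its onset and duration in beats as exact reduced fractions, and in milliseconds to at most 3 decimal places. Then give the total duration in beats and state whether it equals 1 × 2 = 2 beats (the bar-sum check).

1) 0.0ms=0b +895.522ms=1b
2) 895.522ms=1b +895.522ms=1b
Σ=2b of 2 (67bpm 2/4) — PASS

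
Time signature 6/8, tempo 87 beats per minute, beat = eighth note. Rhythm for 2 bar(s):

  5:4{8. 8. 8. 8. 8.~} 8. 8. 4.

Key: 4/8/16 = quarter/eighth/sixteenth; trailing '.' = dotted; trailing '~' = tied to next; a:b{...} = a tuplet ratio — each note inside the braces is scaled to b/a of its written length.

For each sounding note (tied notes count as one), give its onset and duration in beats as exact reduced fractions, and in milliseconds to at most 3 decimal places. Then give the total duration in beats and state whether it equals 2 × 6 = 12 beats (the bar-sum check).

1) 0.0ms=0b +827.586ms=6/5b
2) 827.586ms=6/5b +827.586ms=6/5b
3) 1655.172ms=12/5b +827.586ms=6/5b
4) 2482.759ms=18/5b +827.586ms=6/5b
5) 3310.345ms=24/5b +1862.069ms=27/10b
6) 5172.414ms=15/2b +1034.483ms=3/2b
7) 6206.897ms=9b +2068.966ms=3b
Σ=12b of 12 (87bpm 6/8) — PASS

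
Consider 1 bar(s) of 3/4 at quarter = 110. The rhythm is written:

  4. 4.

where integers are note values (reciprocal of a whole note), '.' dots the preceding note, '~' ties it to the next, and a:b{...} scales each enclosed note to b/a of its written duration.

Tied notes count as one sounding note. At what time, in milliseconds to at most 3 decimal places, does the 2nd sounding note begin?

1. 0.0ms @ 0 + 818.182ms (3/2)
2. 818.182ms @ 3/2 + 818.182ms (3/2)

note 2 onset = 3/2b = 818.182ms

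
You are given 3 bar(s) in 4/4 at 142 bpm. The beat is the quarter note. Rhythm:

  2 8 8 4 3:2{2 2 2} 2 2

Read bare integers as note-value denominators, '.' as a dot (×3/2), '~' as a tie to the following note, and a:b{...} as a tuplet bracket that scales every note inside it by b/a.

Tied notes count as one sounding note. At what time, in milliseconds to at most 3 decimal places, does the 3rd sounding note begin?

note 3 onset = 5/2b = 1056.338ms

1. 0.0ms @ 0 + 845.07ms (2)
2. 845.07ms @ 2 + 211.268ms (1/2)
3. 1056.338ms @ 5/2 + 211.268ms (1/2)
4. 1267.606ms @ 3 + 422.535ms (1)
5. 1690.141ms @ 4 + 563.38ms (4/3)
6. 2253.521ms @ 16/3 + 563.38ms (4/3)
7. 2816.901ms @ 20/3 + 563.38ms (4/3)
8. 3380.282ms @ 8 + 845.07ms (2)
9. 4225.352ms @ 10 + 845.07ms (2)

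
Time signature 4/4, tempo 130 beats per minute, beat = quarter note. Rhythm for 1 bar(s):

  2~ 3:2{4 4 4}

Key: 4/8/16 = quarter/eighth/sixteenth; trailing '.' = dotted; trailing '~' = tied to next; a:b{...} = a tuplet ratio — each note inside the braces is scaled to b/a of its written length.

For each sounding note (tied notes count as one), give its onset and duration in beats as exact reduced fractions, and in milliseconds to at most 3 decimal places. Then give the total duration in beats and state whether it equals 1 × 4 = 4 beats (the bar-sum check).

1) 0.0ms=0b +1230.769ms=8/3b
2) 1230.769ms=8/3b +307.692ms=2/3b
3) 1538.462ms=10/3b +307.692ms=2/3b
Σ=4b of 4 (130bpm 4/4) — PASS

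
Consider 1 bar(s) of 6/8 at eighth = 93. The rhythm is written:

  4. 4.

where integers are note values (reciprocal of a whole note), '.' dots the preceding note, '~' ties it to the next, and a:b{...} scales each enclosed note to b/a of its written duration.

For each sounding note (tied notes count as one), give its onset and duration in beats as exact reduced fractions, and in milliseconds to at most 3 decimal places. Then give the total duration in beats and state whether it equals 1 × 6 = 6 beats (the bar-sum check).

1) 0.0ms=0b +1935.484ms=3b
2) 1935.484ms=3b +1935.484ms=3b
Σ=6b of 6 (93bpm 6/8) — PASS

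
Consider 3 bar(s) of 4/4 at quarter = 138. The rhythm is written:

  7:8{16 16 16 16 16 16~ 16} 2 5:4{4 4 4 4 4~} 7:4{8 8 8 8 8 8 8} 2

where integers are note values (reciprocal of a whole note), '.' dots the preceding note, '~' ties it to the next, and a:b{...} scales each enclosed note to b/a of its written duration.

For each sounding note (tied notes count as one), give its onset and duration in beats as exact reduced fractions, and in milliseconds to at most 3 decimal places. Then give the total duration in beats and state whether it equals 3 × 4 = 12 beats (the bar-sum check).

1) 0.0ms=0b +124.224ms=2/7b
2) 124.224ms=2/7b +124.224ms=2/7b
3) 248.447ms=4/7b +124.224ms=2/7b
4) 372.671ms=6/7b +124.224ms=2/7b
5) 496.894ms=8/7b +124.224ms=2/7b
6) 621.118ms=10/7b +248.447ms=4/7b
7) 869.565ms=2b +869.565ms=2b
8) 1739.13ms=4b +347.826ms=4/5b
9) 2086.957ms=24/5b +347.826ms=4/5b
10) 2434.783ms=28/5b +347.826ms=4/5b
11) 2782.609ms=32/5b +347.826ms=4/5b
12) 3130.435ms=36/5b +472.05ms=38/35b
13) 3602.484ms=58/7b +124.224ms=2/7b
14) 3726.708ms=60/7b +124.224ms=2/7b
15) 3850.932ms=62/7b +124.224ms=2/7b
16) 3975.155ms=64/7b +124.224ms=2/7b
17) 4099.379ms=66/7b +124.224ms=2/7b
18) 4223.602ms=68/7b +124.224ms=2/7b
19) 4347.826ms=10b +869.565ms=2b
Σ=12b of 12 (138bpm 4/4) — PASS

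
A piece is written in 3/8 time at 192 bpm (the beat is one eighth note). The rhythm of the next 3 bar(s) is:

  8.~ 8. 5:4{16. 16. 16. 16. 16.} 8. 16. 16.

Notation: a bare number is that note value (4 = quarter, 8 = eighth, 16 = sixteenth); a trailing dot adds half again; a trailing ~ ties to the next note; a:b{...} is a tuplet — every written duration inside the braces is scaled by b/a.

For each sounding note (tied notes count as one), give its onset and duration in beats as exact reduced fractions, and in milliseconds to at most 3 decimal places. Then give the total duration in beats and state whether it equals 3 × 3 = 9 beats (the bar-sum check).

1) 0.0ms=0b +937.5ms=3b
2) 937.5ms=3b +187.5ms=3/5b
3) 1125.0ms=18/5b +187.5ms=3/5b
4) 1312.5ms=21/5b +187.5ms=3/5b
5) 1500.0ms=24/5b +187.5ms=3/5b
6) 1687.5ms=27/5b +187.5ms=3/5b
7) 1875.0ms=6b +468.75ms=3/2b
8) 2343.75ms=15/2b +234.375ms=3/4b
9) 2578.125ms=33/4b +234.375ms=3/4b
Σ=9b of 9 (192bpm 3/8) — PASS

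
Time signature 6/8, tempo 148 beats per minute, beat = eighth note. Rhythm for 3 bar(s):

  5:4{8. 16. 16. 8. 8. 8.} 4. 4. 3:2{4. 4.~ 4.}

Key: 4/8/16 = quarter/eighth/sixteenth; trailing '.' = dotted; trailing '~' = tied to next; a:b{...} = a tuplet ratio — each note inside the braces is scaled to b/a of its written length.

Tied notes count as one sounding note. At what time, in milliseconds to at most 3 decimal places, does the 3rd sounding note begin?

1. 0.0ms @ 0 + 486.486ms (6/5)
2. 486.486ms @ 6/5 + 243.243ms (3/5)
3. 729.73ms @ 9/5 + 243.243ms (3/5)
4. 972.973ms @ 12/5 + 486.486ms (6/5)
5. 1459.459ms @ 18/5 + 486.486ms (6/5)
6. 1945.946ms @ 24/5 + 486.486ms (6/5)
7. 2432.432ms @ 6 + 1216.216ms (3)
8. 3648.649ms @ 9 + 1216.216ms (3)
9. 4864.865ms @ 12 + 810.811ms (2)
10. 5675.676ms @ 14 + 1621.622ms (4)

note 3 onset = 9/5b = 729.73ms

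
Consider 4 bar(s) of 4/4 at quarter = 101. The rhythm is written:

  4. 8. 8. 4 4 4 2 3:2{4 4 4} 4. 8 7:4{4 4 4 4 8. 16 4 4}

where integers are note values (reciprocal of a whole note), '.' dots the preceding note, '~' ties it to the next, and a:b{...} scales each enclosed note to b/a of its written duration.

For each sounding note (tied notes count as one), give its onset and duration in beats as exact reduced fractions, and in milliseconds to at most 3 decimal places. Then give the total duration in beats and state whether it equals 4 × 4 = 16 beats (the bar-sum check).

1) 0.0ms=0b +891.089ms=3/2b
2) 891.089ms=3/2b +445.545ms=3/4b
3) 1336.634ms=9/4b +445.545ms=3/4b
4) 1782.178ms=3b +594.059ms=1b
5) 2376.238ms=4b +594.059ms=1b
6) 2970.297ms=5b +594.059ms=1b
7) 3564.356ms=6b +1188.119ms=2b
8) 4752.475ms=8b +396.04ms=2/3b
9) 5148.515ms=26/3b +396.04ms=2/3b
10) 5544.554ms=28/3b +396.04ms=2/3b
11) 5940.594ms=10b +891.089ms=3/2b
12) 6831.683ms=23/2b +297.03ms=1/2b
13) 7128.713ms=12b +339.463ms=4/7b
14) 7468.175ms=88/7b +339.463ms=4/7b
15) 7807.638ms=92/7b +339.463ms=4/7b
16) 8147.1ms=96/7b +339.463ms=4/7b
17) 8486.563ms=100/7b +254.597ms=3/7b
18) 8741.16ms=103/7b +84.866ms=1/7b
19) 8826.025ms=104/7b +339.463ms=4/7b
20) 9165.488ms=108/7b +339.463ms=4/7b
Σ=16b of 16 (101bpm 4/4) — PASS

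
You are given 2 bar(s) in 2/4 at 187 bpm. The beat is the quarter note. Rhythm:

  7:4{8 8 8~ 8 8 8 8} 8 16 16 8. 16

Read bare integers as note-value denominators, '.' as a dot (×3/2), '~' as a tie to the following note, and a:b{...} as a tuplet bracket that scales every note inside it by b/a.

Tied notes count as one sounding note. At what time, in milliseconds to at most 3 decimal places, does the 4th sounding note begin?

note 4 onset = 8/7b = 366.692ms

1. 0.0ms @ 0 + 91.673ms (2/7)
2. 91.673ms @ 2/7 + 91.673ms (2/7)
3. 183.346ms @ 4/7 + 183.346ms (4/7)
4. 366.692ms @ 8/7 + 91.673ms (2/7)
5. 458.365ms @ 10/7 + 91.673ms (2/7)
6. 550.038ms @ 12/7 + 91.673ms (2/7)
7. 641.711ms @ 2 + 160.428ms (1/2)
8. 802.139ms @ 5/2 + 80.214ms (1/4)
9. 882.353ms @ 11/4 + 80.214ms (1/4)
10. 962.567ms @ 3 + 240.642ms (3/4)
11. 1203.209ms @ 15/4 + 80.214ms (1/4)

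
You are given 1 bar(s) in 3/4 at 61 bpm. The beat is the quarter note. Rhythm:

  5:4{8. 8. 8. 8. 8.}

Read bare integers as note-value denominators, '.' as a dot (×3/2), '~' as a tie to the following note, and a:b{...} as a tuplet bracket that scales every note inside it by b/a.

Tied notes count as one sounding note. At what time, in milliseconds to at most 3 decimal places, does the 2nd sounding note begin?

1. 0.0ms @ 0 + 590.164ms (3/5)
2. 590.164ms @ 3/5 + 590.164ms (3/5)
3. 1180.328ms @ 6/5 + 590.164ms (3/5)
4. 1770.492ms @ 9/5 + 590.164ms (3/5)
5. 2360.656ms @ 12/5 + 590.164ms (3/5)

note 2 onset = 3/5b = 590.164ms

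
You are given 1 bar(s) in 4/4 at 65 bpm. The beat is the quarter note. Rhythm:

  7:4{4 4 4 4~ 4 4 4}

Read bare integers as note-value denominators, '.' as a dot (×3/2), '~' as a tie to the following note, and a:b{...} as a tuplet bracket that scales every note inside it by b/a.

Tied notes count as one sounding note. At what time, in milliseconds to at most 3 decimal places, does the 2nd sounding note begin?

1. 0.0ms @ 0 + 527.473ms (4/7)
2. 527.473ms @ 4/7 + 527.473ms (4/7)
3. 1054.945ms @ 8/7 + 527.473ms (4/7)
4. 1582.418ms @ 12/7 + 1054.945ms (8/7)
5. 2637.363ms @ 20/7 + 527.473ms (4/7)
6. 3164.835ms @ 24/7 + 527.473ms (4/7)

note 2 onset = 4/7b = 527.473ms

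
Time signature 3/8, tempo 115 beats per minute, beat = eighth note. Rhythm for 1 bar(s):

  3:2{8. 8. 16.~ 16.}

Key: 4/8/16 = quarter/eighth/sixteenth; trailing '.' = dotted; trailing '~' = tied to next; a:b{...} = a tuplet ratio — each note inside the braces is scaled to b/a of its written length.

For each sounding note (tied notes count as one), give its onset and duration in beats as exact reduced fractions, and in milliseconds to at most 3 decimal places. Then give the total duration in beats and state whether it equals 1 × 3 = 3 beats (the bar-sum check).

1) 0.0ms=0b +521.739ms=1b
2) 521.739ms=1b +521.739ms=1b
3) 1043.478ms=2b +521.739ms=1b
Σ=3b of 3 (115bpm 3/8) — PASS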